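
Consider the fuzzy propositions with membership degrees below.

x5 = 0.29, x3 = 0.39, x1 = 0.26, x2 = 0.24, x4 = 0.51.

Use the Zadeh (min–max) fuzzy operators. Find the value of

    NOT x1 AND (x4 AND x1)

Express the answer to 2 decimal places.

NOT x1 = 1 − 0.26 = 0.74
x4 AND x1 = min(a, b) on (0.51, 0.26) = 0.26
NOT x1 AND (x4 AND x1) = min(a, b) on (0.74, 0.26) = 0.26

0.26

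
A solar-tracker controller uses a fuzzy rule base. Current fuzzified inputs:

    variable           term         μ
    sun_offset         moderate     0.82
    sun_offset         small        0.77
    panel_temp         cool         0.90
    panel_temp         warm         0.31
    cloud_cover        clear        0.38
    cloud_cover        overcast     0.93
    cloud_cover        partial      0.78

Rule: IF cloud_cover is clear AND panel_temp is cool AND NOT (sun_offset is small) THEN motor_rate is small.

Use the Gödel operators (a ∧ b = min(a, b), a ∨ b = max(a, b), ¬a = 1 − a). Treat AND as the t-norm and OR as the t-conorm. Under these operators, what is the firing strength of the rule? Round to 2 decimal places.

0.23

firing strength: clear=0.38, cool=0.90, ¬small=1−0.77=0.23; AND[min(a, b)] → w = 0.23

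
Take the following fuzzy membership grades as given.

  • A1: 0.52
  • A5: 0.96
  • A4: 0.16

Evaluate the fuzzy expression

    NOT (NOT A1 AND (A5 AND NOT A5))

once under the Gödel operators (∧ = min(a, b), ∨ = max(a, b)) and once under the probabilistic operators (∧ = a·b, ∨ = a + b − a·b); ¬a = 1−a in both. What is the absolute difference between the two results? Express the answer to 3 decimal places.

Under Gödel:
  NOT A1 = 1 − 0.52 = 0.48
  NOT A5 = 1 − 0.96 = 0.04
  A5 AND NOT A5 = min(a, b) on (0.96, 0.04) = 0.04
  NOT A1 AND (A5 AND NOT A5) = min(a, b) on (0.48, 0.04) = 0.04
  NOT (NOT A1 AND (A5 AND NOT A5)) = 1 − 0.04 = 0.96
  → value = 0.9600
Under probabilistic:
  NOT A1 = 1 − 0.5200 = 0.4800
  NOT A5 = 1 − 0.9600 = 0.0400
  A5 AND NOT A5 = a·b on (0.9600, 0.0400) = 0.0384
  NOT A1 AND (A5 AND NOT A5) = a·b on (0.4800, 0.0384) = 0.0184
  NOT (NOT A1 AND (A5 AND NOT A5)) = 1 − 0.0184 = 0.9816
  → value = 0.9816
|0.9600 − 0.9816| = 0.022

0.022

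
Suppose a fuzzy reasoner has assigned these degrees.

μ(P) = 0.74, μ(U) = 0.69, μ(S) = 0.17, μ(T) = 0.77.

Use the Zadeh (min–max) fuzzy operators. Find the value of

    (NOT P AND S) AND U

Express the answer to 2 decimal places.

NOT P = 1 − 0.74 = 0.26
NOT P AND S = min(a, b) on (0.26, 0.17) = 0.17
(NOT P AND S) AND U = min(a, b) on (0.17, 0.69) = 0.17

0.17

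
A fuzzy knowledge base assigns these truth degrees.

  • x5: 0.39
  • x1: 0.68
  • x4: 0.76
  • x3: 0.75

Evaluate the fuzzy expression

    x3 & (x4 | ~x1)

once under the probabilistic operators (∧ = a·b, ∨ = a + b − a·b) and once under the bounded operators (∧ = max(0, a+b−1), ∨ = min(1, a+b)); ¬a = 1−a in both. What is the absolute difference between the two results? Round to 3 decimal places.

0.122

Under probabilistic:
  ~x1 = 1 − 0.6800 = 0.3200
  x4 | ~x1 = a + b − a·b on (0.7600, 0.3200) = 0.8368
  x3 & (x4 | ~x1) = a·b on (0.7500, 0.8368) = 0.6276
  → value = 0.6276
Under bounded:
  ~x1 = 1 − 0.68 = 0.32
  x4 | ~x1 = min(1, a+b) on (0.76, 0.32) = 1.00
  x3 & (x4 | ~x1) = max(0, a+b−1) on (0.75, 1.00) = 0.75
  → value = 0.7500
|0.6276 − 0.7500| = 0.122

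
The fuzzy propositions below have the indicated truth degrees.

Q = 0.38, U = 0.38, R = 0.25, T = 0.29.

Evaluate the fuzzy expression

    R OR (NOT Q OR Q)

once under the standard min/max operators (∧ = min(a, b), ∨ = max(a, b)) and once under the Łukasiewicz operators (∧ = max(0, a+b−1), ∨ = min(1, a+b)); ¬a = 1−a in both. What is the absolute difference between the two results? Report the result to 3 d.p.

0.380

Under standard min/max:
  NOT Q = 1 − 0.38 = 0.62
  NOT Q OR Q = max(a, b) on (0.62, 0.38) = 0.62
  R OR (NOT Q OR Q) = max(a, b) on (0.25, 0.62) = 0.62
  → value = 0.6200
Under Łukasiewicz:
  NOT Q = 1 − 0.38 = 0.62
  NOT Q OR Q = min(1, a+b) on (0.62, 0.38) = 1.00
  R OR (NOT Q OR Q) = min(1, a+b) on (0.25, 1.00) = 1.00
  → value = 1.0000
|0.6200 − 1.0000| = 0.380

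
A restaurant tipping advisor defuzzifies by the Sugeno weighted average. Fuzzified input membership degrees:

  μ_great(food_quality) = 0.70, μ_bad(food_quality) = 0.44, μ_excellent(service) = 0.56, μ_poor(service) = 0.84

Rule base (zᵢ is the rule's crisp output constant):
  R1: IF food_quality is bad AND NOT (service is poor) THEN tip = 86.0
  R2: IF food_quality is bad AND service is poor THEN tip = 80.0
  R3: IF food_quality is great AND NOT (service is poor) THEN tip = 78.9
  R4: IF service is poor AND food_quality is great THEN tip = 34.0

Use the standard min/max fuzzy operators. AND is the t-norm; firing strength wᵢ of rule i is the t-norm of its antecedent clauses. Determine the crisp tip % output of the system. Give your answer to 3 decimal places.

R1 (z=86.0): bad=0.44, ¬poor=1−0.84=0.16; AND[min(a, b)] → w = 0.16
R2 (z=80.0): bad=0.44, poor=0.84; AND[min(a, b)] → w = 0.44
R3 (z=78.9): great=0.70, ¬poor=1−0.84=0.16; AND[min(a, b)] → w = 0.16
R4 (z=34.0): poor=0.84, great=0.70; AND[min(a, b)] → w = 0.70
Weighted average = (0.16·86.0 + 0.44·80.0 + 0.16·78.9 + 0.70·34.0) / (0.16 + 0.44 + 0.16 + 0.70)
  = 85.3840 / 1.4600 = 58.482

58.482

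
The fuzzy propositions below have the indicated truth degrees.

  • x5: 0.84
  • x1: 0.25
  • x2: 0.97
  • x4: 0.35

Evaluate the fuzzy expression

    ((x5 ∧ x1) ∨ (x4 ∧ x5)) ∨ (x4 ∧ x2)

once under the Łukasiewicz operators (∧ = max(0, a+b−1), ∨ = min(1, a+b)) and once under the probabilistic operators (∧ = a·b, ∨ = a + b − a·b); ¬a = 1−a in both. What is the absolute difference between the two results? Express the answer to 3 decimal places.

Under Łukasiewicz:
  x5 ∧ x1 = max(0, a+b−1) on (0.84, 0.25) = 0.09
  x4 ∧ x5 = max(0, a+b−1) on (0.35, 0.84) = 0.19
  (x5 ∧ x1) ∨ (x4 ∧ x5) = min(1, a+b) on (0.09, 0.19) = 0.28
  x4 ∧ x2 = max(0, a+b−1) on (0.35, 0.97) = 0.32
  ((x5 ∧ x1) ∨ (x4 ∧ x5)) ∨ (x4 ∧ x2) = min(1, a+b) on (0.28, 0.32) = 0.60
  → value = 0.6000
Under probabilistic:
  x5 ∧ x1 = a·b on (0.8400, 0.2500) = 0.2100
  x4 ∧ x5 = a·b on (0.3500, 0.8400) = 0.2940
  (x5 ∧ x1) ∨ (x4 ∧ x5) = a + b − a·b on (0.2100, 0.2940) = 0.4423
  x4 ∧ x2 = a·b on (0.3500, 0.9700) = 0.3395
  ((x5 ∧ x1) ∨ (x4 ∧ x5)) ∨ (x4 ∧ x2) = a + b − a·b on (0.4423, 0.3395) = 0.6316
  → value = 0.6316
|0.6000 − 0.6316| = 0.032

0.032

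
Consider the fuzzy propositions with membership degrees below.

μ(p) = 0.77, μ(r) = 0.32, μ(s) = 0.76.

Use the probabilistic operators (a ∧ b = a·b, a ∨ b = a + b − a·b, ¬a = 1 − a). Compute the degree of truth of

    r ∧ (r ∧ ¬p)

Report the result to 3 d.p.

¬p = 1 − 0.7700 = 0.2300
r ∧ ¬p = a·b on (0.3200, 0.2300) = 0.0736
r ∧ (r ∧ ¬p) = a·b on (0.3200, 0.0736) = 0.0236

0.024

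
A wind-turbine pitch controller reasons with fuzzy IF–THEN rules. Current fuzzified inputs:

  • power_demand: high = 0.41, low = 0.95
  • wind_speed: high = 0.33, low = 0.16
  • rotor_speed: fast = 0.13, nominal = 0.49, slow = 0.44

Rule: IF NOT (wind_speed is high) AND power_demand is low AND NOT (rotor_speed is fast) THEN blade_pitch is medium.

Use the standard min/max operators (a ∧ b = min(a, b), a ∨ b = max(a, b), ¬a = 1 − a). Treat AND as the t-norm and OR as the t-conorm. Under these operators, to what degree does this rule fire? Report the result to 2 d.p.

0.67

firing strength: ¬high=1−0.33=0.67, low=0.95, ¬fast=1−0.13=0.87; AND[min(a, b)] → w = 0.67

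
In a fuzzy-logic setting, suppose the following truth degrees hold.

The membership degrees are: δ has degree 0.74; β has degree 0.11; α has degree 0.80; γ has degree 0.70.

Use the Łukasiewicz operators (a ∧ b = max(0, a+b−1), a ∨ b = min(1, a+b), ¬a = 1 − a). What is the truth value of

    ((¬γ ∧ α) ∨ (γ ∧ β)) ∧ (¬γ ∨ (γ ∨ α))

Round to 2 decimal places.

0.10

¬γ = 1 − 0.70 = 0.30
¬γ ∧ α = max(0, a+b−1) on (0.30, 0.80) = 0.10
γ ∧ β = max(0, a+b−1) on (0.70, 0.11) = 0.00
(¬γ ∧ α) ∨ (γ ∧ β) = min(1, a+b) on (0.10, 0.00) = 0.10
¬γ = 1 − 0.70 = 0.30
γ ∨ α = min(1, a+b) on (0.70, 0.80) = 1.00
¬γ ∨ (γ ∨ α) = min(1, a+b) on (0.30, 1.00) = 1.00
((¬γ ∧ α) ∨ (γ ∧ β)) ∧ (¬γ ∨ (γ ∨ α)) = max(0, a+b−1) on (0.10, 1.00) = 0.10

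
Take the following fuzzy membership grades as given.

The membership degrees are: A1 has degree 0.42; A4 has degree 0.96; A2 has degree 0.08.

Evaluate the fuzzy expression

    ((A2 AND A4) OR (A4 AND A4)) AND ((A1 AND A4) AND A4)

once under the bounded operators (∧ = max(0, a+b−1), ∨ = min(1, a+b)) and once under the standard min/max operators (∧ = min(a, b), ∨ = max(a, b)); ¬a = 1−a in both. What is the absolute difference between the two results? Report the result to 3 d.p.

Under bounded:
  A2 AND A4 = max(0, a+b−1) on (0.08, 0.96) = 0.04
  A4 AND A4 = max(0, a+b−1) on (0.96, 0.96) = 0.92
  (A2 AND A4) OR (A4 AND A4) = min(1, a+b) on (0.04, 0.92) = 0.96
  A1 AND A4 = max(0, a+b−1) on (0.42, 0.96) = 0.38
  (A1 AND A4) AND A4 = max(0, a+b−1) on (0.38, 0.96) = 0.34
  ((A2 AND A4) OR (A4 AND A4)) AND ((A1 AND A4) AND A4) = max(0, a+b−1) on (0.96, 0.34) = 0.30
  → value = 0.3000
Under standard min/max:
  A2 AND A4 = min(a, b) on (0.08, 0.96) = 0.08
  A4 AND A4 = min(a, b) on (0.96, 0.96) = 0.96
  (A2 AND A4) OR (A4 AND A4) = max(a, b) on (0.08, 0.96) = 0.96
  A1 AND A4 = min(a, b) on (0.42, 0.96) = 0.42
  (A1 AND A4) AND A4 = min(a, b) on (0.42, 0.96) = 0.42
  ((A2 AND A4) OR (A4 AND A4)) AND ((A1 AND A4) AND A4) = min(a, b) on (0.96, 0.42) = 0.42
  → value = 0.4200
|0.3000 − 0.4200| = 0.120

0.120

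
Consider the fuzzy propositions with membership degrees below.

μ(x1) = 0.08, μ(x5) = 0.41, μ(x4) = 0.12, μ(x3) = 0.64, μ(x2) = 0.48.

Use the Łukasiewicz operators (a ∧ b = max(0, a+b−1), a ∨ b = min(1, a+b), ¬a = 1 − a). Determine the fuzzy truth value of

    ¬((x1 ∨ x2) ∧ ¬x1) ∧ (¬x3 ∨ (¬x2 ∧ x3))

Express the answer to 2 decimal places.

0.04

x1 ∨ x2 = min(1, a+b) on (0.08, 0.48) = 0.56
¬x1 = 1 − 0.08 = 0.92
(x1 ∨ x2) ∧ ¬x1 = max(0, a+b−1) on (0.56, 0.92) = 0.48
¬((x1 ∨ x2) ∧ ¬x1) = 1 − 0.48 = 0.52
¬x3 = 1 − 0.64 = 0.36
¬x2 = 1 − 0.48 = 0.52
¬x2 ∧ x3 = max(0, a+b−1) on (0.52, 0.64) = 0.16
¬x3 ∨ (¬x2 ∧ x3) = min(1, a+b) on (0.36, 0.16) = 0.52
¬((x1 ∨ x2) ∧ ¬x1) ∧ (¬x3 ∨ (¬x2 ∧ x3)) = max(0, a+b−1) on (0.52, 0.52) = 0.04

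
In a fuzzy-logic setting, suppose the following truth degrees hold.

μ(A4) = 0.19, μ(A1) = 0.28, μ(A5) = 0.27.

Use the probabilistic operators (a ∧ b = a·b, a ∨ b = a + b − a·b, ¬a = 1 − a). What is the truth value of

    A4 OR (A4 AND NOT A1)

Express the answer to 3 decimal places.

0.301

NOT A1 = 1 − 0.2800 = 0.7200
A4 AND NOT A1 = a·b on (0.1900, 0.7200) = 0.1368
A4 OR (A4 AND NOT A1) = a + b − a·b on (0.1900, 0.1368) = 0.3008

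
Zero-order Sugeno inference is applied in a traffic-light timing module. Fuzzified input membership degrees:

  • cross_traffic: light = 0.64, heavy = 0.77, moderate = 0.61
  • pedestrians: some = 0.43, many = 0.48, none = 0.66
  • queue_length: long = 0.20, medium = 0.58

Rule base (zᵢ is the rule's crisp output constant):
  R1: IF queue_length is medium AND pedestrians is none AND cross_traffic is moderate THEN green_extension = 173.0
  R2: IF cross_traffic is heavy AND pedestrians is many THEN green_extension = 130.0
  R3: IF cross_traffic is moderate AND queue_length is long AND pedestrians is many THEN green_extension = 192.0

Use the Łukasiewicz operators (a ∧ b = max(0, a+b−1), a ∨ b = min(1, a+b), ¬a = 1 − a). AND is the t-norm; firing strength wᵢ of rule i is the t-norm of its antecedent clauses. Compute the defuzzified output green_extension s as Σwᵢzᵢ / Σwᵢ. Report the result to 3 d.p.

R1 (z=173.0): medium=0.58, none=0.66, moderate=0.61; AND[max(0, a+b−1)] → w = 0.00
R2 (z=130.0): heavy=0.77, many=0.48; AND[max(0, a+b−1)] → w = 0.25
R3 (z=192.0): moderate=0.61, long=0.20, many=0.48; AND[max(0, a+b−1)] → w = 0.00
Weighted average = (0.00·173.0 + 0.25·130.0 + 0.00·192.0) / (0.00 + 0.25 + 0.00)
  = 32.5000 / 0.2500 = 130.000

130.000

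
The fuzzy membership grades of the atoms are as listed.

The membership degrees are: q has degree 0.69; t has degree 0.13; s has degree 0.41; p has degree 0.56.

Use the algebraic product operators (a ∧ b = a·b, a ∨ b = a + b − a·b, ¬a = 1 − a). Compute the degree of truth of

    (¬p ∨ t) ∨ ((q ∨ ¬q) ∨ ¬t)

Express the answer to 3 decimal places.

¬p = 1 − 0.5600 = 0.4400
¬p ∨ t = a + b − a·b on (0.4400, 0.1300) = 0.5128
¬q = 1 − 0.6900 = 0.3100
q ∨ ¬q = a + b − a·b on (0.6900, 0.3100) = 0.7861
¬t = 1 − 0.1300 = 0.8700
(q ∨ ¬q) ∨ ¬t = a + b − a·b on (0.7861, 0.8700) = 0.9722
(¬p ∨ t) ∨ ((q ∨ ¬q) ∨ ¬t) = a + b − a·b on (0.5128, 0.9722) = 0.9865

0.986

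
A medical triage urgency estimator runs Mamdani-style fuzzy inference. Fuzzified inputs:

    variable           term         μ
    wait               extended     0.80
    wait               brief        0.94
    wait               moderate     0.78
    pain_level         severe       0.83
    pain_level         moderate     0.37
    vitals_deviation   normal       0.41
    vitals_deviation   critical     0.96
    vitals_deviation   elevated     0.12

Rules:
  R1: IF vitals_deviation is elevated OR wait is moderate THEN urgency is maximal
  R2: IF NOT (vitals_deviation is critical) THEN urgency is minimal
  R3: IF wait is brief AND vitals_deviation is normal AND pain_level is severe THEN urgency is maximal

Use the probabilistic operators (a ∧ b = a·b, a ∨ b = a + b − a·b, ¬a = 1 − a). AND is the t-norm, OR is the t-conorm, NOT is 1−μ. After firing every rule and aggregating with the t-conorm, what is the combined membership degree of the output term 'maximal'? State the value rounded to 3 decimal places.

0.868

R1: elevated=0.12, moderate=0.78; OR[a + b − a·b] → w = 0.8064
R2: ¬critical=1−0.96=0.04 → w = 0.0400
R3: brief=0.94, normal=0.41, severe=0.83; AND[a·b] → w = 0.3199
Rules with consequent 'maximal': {R1, R3} → strengths 0.8064, 0.3199
Aggregate via t-conorm [a + b − a·b]: 0.8683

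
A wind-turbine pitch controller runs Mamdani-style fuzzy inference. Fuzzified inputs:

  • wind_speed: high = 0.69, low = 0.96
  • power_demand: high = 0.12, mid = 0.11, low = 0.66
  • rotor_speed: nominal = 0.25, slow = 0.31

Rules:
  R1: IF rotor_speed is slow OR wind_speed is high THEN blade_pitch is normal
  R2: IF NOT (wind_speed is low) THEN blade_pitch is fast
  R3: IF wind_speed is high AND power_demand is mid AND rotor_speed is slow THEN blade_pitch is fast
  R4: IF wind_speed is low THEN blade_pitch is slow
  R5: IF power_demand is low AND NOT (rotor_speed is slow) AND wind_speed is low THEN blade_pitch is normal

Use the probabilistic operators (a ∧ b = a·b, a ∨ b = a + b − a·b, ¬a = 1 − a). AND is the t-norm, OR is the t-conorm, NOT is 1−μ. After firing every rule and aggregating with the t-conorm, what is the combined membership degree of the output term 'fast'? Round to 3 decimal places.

R1: slow=0.31, high=0.69; OR[a + b − a·b] → w = 0.7861
R2: ¬low=1−0.96=0.04 → w = 0.0400
R3: high=0.69, mid=0.11, slow=0.31; AND[a·b] → w = 0.0235
R4: low=0.96 → w = 0.9600
R5: low=0.66, ¬slow=1−0.31=0.69, low=0.96; AND[a·b] → w = 0.4372
Rules with consequent 'fast': {R2, R3} → strengths 0.0400, 0.0235
Aggregate via t-conorm [a + b − a·b]: 0.0626

0.063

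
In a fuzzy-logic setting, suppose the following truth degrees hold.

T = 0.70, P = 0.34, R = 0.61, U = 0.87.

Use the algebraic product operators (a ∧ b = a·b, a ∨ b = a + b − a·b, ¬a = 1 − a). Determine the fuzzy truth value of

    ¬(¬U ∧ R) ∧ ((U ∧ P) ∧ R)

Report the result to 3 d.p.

0.166

¬U = 1 − 0.8700 = 0.1300
¬U ∧ R = a·b on (0.1300, 0.6100) = 0.0793
¬(¬U ∧ R) = 1 − 0.0793 = 0.9207
U ∧ P = a·b on (0.8700, 0.3400) = 0.2958
(U ∧ P) ∧ R = a·b on (0.2958, 0.6100) = 0.1804
¬(¬U ∧ R) ∧ ((U ∧ P) ∧ R) = a·b on (0.9207, 0.1804) = 0.1661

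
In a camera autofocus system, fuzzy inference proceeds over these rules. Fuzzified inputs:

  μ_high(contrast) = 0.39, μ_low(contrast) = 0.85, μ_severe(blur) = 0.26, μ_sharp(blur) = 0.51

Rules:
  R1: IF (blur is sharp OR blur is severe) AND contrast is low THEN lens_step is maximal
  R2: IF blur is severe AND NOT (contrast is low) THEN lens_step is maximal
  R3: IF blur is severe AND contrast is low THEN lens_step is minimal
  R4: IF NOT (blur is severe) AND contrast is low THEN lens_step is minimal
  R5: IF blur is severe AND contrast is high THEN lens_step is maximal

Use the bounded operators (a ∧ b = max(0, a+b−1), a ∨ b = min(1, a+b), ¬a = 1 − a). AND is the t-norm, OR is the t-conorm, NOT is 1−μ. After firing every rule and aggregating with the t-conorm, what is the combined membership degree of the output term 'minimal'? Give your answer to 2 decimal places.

R1: (sharp=0.51 OR severe=0.26) = 0.77; AND[max(0, a+b−1)] with low=0.85 → w = 0.62
R2: severe=0.26, ¬low=1−0.85=0.15; AND[max(0, a+b−1)] → w = 0.00
R3: severe=0.26, low=0.85; AND[max(0, a+b−1)] → w = 0.11
R4: ¬severe=1−0.26=0.74, low=0.85; AND[max(0, a+b−1)] → w = 0.59
R5: severe=0.26, high=0.39; AND[max(0, a+b−1)] → w = 0.00
Rules with consequent 'minimal': {R3, R4} → strengths 0.11, 0.59
Aggregate via t-conorm [min(1, a+b)]: 0.70

0.70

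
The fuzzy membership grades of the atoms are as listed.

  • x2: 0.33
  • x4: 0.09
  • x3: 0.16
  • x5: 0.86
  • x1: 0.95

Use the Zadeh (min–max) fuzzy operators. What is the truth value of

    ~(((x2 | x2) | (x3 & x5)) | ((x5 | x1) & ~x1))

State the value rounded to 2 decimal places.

0.67

x2 | x2 = max(a, b) on (0.33, 0.33) = 0.33
x3 & x5 = min(a, b) on (0.16, 0.86) = 0.16
(x2 | x2) | (x3 & x5) = max(a, b) on (0.33, 0.16) = 0.33
x5 | x1 = max(a, b) on (0.86, 0.95) = 0.95
~x1 = 1 − 0.95 = 0.05
(x5 | x1) & ~x1 = min(a, b) on (0.95, 0.05) = 0.05
((x2 | x2) | (x3 & x5)) | ((x5 | x1) & ~x1) = max(a, b) on (0.33, 0.05) = 0.33
~(((x2 | x2) | (x3 & x5)) | ((x5 | x1) & ~x1)) = 1 − 0.33 = 0.67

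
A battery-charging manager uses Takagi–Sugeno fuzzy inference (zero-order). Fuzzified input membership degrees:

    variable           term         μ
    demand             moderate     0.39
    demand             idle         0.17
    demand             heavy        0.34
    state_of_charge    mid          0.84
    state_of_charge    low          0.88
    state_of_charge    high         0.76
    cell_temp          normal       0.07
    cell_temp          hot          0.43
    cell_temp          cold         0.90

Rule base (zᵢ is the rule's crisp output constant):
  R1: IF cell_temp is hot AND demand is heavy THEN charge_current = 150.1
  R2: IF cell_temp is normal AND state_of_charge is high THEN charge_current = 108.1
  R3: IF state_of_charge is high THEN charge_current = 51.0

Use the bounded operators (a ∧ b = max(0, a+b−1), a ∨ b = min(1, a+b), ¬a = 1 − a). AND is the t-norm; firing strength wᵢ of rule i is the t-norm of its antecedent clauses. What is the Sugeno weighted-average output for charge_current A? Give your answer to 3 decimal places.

51.000

R1 (z=150.1): hot=0.43, heavy=0.34; AND[max(0, a+b−1)] → w = 0.00
R2 (z=108.1): normal=0.07, high=0.76; AND[max(0, a+b−1)] → w = 0.00
R3 (z=51.0): high=0.76 → w = 0.76
Weighted average = (0.00·150.1 + 0.00·108.1 + 0.76·51.0) / (0.00 + 0.00 + 0.76)
  = 38.7600 / 0.7600 = 51.000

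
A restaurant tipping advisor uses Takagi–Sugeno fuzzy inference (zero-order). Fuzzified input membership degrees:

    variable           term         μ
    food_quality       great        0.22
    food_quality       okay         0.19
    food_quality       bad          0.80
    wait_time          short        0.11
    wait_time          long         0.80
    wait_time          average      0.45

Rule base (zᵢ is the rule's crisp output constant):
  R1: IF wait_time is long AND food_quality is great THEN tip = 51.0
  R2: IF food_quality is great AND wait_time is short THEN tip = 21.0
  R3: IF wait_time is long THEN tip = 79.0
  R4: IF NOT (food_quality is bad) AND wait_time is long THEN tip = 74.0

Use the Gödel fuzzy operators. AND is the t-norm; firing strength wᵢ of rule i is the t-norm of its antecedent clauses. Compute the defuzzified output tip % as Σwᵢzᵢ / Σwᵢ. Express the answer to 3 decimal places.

R1 (z=51.0): long=0.80, great=0.22; AND[min(a, b)] → w = 0.22
R2 (z=21.0): great=0.22, short=0.11; AND[min(a, b)] → w = 0.11
R3 (z=79.0): long=0.80 → w = 0.80
R4 (z=74.0): ¬bad=1−0.80=0.20, long=0.80; AND[min(a, b)] → w = 0.20
Weighted average = (0.22·51.0 + 0.11·21.0 + 0.80·79.0 + 0.20·74.0) / (0.22 + 0.11 + 0.80 + 0.20)
  = 91.5300 / 1.3300 = 68.820

68.820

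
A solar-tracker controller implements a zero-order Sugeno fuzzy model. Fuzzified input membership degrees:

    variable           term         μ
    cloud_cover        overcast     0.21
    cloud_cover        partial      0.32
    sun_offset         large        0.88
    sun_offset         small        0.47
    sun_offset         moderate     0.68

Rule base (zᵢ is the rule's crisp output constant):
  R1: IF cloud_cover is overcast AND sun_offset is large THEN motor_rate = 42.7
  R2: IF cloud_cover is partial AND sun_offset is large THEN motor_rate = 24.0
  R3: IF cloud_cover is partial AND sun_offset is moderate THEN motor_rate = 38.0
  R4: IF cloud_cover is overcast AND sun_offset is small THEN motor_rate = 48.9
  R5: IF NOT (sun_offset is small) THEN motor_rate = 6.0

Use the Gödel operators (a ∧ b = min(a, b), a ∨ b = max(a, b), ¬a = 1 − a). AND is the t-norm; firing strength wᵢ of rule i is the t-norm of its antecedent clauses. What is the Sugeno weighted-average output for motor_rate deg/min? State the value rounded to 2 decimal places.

R1 (z=42.7): overcast=0.21, large=0.88; AND[min(a, b)] → w = 0.21
R2 (z=24.0): partial=0.32, large=0.88; AND[min(a, b)] → w = 0.32
R3 (z=38.0): partial=0.32, moderate=0.68; AND[min(a, b)] → w = 0.32
R4 (z=48.9): overcast=0.21, small=0.47; AND[min(a, b)] → w = 0.21
R5 (z=6.0): ¬small=1−0.47=0.53 → w = 0.53
Weighted average = (0.21·42.7 + 0.32·24.0 + 0.32·38.0 + 0.21·48.9 + 0.53·6.0) / (0.21 + 0.32 + 0.32 + 0.21 + 0.53)
  = 42.2560 / 1.5900 = 26.58

26.58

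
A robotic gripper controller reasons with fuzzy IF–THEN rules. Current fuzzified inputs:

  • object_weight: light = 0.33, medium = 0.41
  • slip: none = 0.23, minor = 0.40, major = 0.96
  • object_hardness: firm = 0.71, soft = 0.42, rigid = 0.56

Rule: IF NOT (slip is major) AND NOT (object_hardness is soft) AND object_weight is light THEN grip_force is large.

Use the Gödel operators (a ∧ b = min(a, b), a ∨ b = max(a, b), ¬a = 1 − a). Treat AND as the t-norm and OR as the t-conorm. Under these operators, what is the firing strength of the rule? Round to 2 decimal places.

0.04

firing strength: ¬major=1−0.96=0.04, ¬soft=1−0.42=0.58, light=0.33; AND[min(a, b)] → w = 0.04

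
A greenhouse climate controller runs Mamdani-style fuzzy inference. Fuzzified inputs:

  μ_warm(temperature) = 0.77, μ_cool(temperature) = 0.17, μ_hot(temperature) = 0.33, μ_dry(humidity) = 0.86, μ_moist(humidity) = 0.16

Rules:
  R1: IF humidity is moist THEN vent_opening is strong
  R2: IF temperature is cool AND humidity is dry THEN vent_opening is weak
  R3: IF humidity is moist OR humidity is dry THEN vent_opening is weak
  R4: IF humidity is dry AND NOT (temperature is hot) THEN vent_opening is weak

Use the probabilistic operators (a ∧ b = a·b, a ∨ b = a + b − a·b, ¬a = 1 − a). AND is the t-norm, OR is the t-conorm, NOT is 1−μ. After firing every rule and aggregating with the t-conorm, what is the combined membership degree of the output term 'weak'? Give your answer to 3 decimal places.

0.957

R1: moist=0.16 → w = 0.1600
R2: cool=0.17, dry=0.86; AND[a·b] → w = 0.1462
R3: moist=0.16, dry=0.86; OR[a + b − a·b] → w = 0.8824
R4: dry=0.86, ¬hot=1−0.33=0.67; AND[a·b] → w = 0.5762
Rules with consequent 'weak': {R2, R3, R4} → strengths 0.1462, 0.8824, 0.5762
Aggregate via t-conorm [a + b − a·b]: 0.9574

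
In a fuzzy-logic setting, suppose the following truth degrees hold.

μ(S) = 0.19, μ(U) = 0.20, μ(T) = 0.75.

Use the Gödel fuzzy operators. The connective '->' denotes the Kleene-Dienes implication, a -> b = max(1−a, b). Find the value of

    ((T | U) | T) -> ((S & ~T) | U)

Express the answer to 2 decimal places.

T | U = max(a, b) on (0.75, 0.20) = 0.75
(T | U) | T = max(a, b) on (0.75, 0.75) = 0.75
~T = 1 − 0.75 = 0.25
S & ~T = min(a, b) on (0.19, 0.25) = 0.19
(S & ~T) | U = max(a, b) on (0.19, 0.20) = 0.20
((T | U) | T) -> ((S & ~T) | U)  [Kleene-Dienes: max(1−a, b)] with a=0.75, b=0.20 → 0.25

0.25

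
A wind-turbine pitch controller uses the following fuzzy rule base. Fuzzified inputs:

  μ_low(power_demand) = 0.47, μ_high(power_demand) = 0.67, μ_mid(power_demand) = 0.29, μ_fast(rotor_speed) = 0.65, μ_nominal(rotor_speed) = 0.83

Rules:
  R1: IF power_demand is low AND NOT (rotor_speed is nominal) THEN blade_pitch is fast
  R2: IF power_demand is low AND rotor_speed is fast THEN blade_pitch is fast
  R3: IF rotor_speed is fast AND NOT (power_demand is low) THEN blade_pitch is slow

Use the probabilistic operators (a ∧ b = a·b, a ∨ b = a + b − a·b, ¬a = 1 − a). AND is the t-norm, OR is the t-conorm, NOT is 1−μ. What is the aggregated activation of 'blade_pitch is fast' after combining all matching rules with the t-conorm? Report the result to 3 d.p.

R1: low=0.47, ¬nominal=1−0.83=0.17; AND[a·b] → w = 0.0799
R2: low=0.47, fast=0.65; AND[a·b] → w = 0.3055
R3: fast=0.65, ¬low=1−0.47=0.53; AND[a·b] → w = 0.3445
Rules with consequent 'fast': {R1, R2} → strengths 0.0799, 0.3055
Aggregate via t-conorm [a + b − a·b]: 0.3610

0.361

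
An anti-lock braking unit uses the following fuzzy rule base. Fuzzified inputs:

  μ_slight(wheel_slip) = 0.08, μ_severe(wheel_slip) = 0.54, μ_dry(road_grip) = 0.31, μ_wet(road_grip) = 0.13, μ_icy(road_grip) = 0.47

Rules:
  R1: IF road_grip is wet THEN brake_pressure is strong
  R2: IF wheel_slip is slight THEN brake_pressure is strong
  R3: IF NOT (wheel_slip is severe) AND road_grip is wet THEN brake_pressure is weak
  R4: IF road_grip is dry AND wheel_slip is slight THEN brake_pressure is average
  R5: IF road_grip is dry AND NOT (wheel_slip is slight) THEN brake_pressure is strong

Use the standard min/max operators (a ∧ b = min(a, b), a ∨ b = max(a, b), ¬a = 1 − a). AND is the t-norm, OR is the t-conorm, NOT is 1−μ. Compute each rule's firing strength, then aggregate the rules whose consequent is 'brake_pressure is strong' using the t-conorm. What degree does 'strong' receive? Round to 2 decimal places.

R1: wet=0.13 → w = 0.13
R2: slight=0.08 → w = 0.08
R3: ¬severe=1−0.54=0.46, wet=0.13; AND[min(a, b)] → w = 0.13
R4: dry=0.31, slight=0.08; AND[min(a, b)] → w = 0.08
R5: dry=0.31, ¬slight=1−0.08=0.92; AND[min(a, b)] → w = 0.31
Rules with consequent 'strong': {R1, R2, R5} → strengths 0.13, 0.08, 0.31
Aggregate via t-conorm [max(a, b)]: 0.31

0.31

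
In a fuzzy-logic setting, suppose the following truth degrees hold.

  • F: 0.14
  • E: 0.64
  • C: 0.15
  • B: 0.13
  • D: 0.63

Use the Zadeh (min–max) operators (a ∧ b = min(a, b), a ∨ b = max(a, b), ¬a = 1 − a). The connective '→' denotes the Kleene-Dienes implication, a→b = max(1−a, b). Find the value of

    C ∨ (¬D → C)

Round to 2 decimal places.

0.63

¬D = 1 − 0.63 = 0.37
¬D → C  [Kleene-Dienes: max(1−a, b)] with a=0.37, b=0.15 → 0.63
C ∨ (¬D → C) = max(a, b) on (0.15, 0.63) = 0.63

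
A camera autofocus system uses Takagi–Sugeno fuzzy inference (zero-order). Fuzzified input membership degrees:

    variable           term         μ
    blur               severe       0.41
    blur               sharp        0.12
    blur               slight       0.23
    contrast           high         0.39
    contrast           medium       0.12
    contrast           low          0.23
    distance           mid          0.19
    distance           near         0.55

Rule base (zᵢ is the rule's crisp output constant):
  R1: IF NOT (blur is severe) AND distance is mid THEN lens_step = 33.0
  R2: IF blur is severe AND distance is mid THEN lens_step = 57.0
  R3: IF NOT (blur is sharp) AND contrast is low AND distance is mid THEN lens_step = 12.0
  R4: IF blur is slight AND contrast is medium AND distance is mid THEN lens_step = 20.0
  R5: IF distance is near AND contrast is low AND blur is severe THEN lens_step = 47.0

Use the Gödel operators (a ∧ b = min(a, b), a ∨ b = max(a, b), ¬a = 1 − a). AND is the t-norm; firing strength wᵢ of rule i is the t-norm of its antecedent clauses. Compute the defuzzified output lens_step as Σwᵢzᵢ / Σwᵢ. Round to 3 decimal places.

R1 (z=33.0): ¬severe=1−0.41=0.59, mid=0.19; AND[min(a, b)] → w = 0.19
R2 (z=57.0): severe=0.41, mid=0.19; AND[min(a, b)] → w = 0.19
R3 (z=12.0): ¬sharp=1−0.12=0.88, low=0.23, mid=0.19; AND[min(a, b)] → w = 0.19
R4 (z=20.0): slight=0.23, medium=0.12, mid=0.19; AND[min(a, b)] → w = 0.12
R5 (z=47.0): near=0.55, low=0.23, severe=0.41; AND[min(a, b)] → w = 0.23
Weighted average = (0.19·33.0 + 0.19·57.0 + 0.19·12.0 + 0.12·20.0 + 0.23·47.0) / (0.19 + 0.19 + 0.19 + 0.12 + 0.23)
  = 32.5900 / 0.9200 = 35.424

35.424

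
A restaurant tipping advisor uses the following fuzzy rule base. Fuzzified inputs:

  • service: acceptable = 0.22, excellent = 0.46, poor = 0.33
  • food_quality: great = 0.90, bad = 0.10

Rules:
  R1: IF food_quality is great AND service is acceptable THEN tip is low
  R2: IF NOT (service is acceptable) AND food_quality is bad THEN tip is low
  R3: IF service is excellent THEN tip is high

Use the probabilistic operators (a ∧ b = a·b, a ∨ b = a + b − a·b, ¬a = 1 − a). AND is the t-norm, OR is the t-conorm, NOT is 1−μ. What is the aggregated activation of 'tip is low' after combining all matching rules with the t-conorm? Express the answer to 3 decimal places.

R1: great=0.90, acceptable=0.22; AND[a·b] → w = 0.1980
R2: ¬acceptable=1−0.22=0.78, bad=0.10; AND[a·b] → w = 0.0780
R3: excellent=0.46 → w = 0.4600
Rules with consequent 'low': {R1, R2} → strengths 0.1980, 0.0780
Aggregate via t-conorm [a + b − a·b]: 0.2606

0.261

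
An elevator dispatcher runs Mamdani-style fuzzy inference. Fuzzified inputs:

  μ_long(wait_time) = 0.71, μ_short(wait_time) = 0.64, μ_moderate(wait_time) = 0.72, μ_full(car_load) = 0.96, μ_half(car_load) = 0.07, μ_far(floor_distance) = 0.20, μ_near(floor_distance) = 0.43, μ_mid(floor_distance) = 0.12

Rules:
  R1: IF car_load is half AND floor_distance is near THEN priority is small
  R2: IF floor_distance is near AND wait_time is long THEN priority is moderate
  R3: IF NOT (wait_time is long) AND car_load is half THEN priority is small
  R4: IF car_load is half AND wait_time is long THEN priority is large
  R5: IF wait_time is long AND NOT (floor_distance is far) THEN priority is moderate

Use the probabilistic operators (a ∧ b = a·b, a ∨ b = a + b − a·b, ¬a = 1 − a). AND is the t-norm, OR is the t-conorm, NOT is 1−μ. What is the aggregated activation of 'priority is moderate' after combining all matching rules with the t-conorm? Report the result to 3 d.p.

R1: half=0.07, near=0.43; AND[a·b] → w = 0.0301
R2: near=0.43, long=0.71; AND[a·b] → w = 0.3053
R3: ¬long=1−0.71=0.29, half=0.07; AND[a·b] → w = 0.0203
R4: half=0.07, long=0.71; AND[a·b] → w = 0.0497
R5: long=0.71, ¬far=1−0.20=0.80; AND[a·b] → w = 0.5680
Rules with consequent 'moderate': {R2, R5} → strengths 0.3053, 0.5680
Aggregate via t-conorm [a + b − a·b]: 0.6999

0.700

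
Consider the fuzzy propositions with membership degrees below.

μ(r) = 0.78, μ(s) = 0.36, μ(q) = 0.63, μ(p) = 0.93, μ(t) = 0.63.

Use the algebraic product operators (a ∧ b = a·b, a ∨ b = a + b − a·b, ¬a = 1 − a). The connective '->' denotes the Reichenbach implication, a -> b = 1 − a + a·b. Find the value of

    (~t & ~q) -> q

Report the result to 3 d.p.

~t = 1 − 0.6300 = 0.3700
~q = 1 − 0.6300 = 0.3700
~t & ~q = a·b on (0.3700, 0.3700) = 0.1369
(~t & ~q) -> q  [Reichenbach: 1 − a + a·b] with a=0.1369, b=0.6300 → 0.9493

0.949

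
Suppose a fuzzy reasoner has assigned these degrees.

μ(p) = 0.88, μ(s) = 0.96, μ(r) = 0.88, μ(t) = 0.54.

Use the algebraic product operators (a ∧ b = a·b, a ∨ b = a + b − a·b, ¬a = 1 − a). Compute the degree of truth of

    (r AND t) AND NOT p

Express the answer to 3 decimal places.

r AND t = a·b on (0.8800, 0.5400) = 0.4752
NOT p = 1 − 0.8800 = 0.1200
(r AND t) AND NOT p = a·b on (0.4752, 0.1200) = 0.0570

0.057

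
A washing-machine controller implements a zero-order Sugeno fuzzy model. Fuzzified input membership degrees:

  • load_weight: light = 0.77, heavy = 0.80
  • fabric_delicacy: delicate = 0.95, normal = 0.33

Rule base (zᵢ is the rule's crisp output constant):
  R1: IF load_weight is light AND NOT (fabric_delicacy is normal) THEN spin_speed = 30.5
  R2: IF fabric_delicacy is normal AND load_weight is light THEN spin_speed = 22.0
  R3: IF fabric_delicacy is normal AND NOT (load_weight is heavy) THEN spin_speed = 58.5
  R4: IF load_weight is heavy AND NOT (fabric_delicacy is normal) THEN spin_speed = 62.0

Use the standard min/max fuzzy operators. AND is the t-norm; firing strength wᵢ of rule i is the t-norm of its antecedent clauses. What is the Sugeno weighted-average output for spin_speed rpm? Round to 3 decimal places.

43.281

R1 (z=30.5): light=0.77, ¬normal=1−0.33=0.67; AND[min(a, b)] → w = 0.67
R2 (z=22.0): normal=0.33, light=0.77; AND[min(a, b)] → w = 0.33
R3 (z=58.5): normal=0.33, ¬heavy=1−0.80=0.20; AND[min(a, b)] → w = 0.20
R4 (z=62.0): heavy=0.80, ¬normal=1−0.33=0.67; AND[min(a, b)] → w = 0.67
Weighted average = (0.67·30.5 + 0.33·22.0 + 0.20·58.5 + 0.67·62.0) / (0.67 + 0.33 + 0.20 + 0.67)
  = 80.9350 / 1.8700 = 43.281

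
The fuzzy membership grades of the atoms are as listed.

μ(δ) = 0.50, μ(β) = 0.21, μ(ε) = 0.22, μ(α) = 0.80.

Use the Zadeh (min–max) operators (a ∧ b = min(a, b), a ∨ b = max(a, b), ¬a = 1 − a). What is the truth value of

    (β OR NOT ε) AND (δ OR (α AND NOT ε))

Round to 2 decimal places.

0.78

NOT ε = 1 − 0.22 = 0.78
β OR NOT ε = max(a, b) on (0.21, 0.78) = 0.78
NOT ε = 1 − 0.22 = 0.78
α AND NOT ε = min(a, b) on (0.80, 0.78) = 0.78
δ OR (α AND NOT ε) = max(a, b) on (0.50, 0.78) = 0.78
(β OR NOT ε) AND (δ OR (α AND NOT ε)) = min(a, b) on (0.78, 0.78) = 0.78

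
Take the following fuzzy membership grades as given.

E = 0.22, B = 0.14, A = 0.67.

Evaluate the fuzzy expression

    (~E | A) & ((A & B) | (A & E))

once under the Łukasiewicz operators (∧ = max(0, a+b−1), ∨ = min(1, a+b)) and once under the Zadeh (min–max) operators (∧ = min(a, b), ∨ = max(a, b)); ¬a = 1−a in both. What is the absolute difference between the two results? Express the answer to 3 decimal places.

0.220

Under Łukasiewicz:
  ~E = 1 − 0.22 = 0.78
  ~E | A = min(1, a+b) on (0.78, 0.67) = 1.00
  A & B = max(0, a+b−1) on (0.67, 0.14) = 0.00
  A & E = max(0, a+b−1) on (0.67, 0.22) = 0.00
  (A & B) | (A & E) = min(1, a+b) on (0.00, 0.00) = 0.00
  (~E | A) & ((A & B) | (A & E)) = max(0, a+b−1) on (1.00, 0.00) = 0.00
  → value = 0.0000
Under Zadeh (min–max):
  ~E = 1 − 0.22 = 0.78
  ~E | A = max(a, b) on (0.78, 0.67) = 0.78
  A & B = min(a, b) on (0.67, 0.14) = 0.14
  A & E = min(a, b) on (0.67, 0.22) = 0.22
  (A & B) | (A & E) = max(a, b) on (0.14, 0.22) = 0.22
  (~E | A) & ((A & B) | (A & E)) = min(a, b) on (0.78, 0.22) = 0.22
  → value = 0.2200
|0.0000 − 0.2200| = 0.220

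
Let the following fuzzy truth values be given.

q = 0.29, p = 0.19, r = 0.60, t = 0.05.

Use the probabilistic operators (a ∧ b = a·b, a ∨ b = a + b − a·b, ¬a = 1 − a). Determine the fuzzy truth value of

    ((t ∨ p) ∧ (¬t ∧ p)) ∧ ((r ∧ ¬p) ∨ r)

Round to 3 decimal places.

t ∨ p = a + b − a·b on (0.0500, 0.1900) = 0.2305
¬t = 1 − 0.0500 = 0.9500
¬t ∧ p = a·b on (0.9500, 0.1900) = 0.1805
(t ∨ p) ∧ (¬t ∧ p) = a·b on (0.2305, 0.1805) = 0.0416
¬p = 1 − 0.1900 = 0.8100
r ∧ ¬p = a·b on (0.6000, 0.8100) = 0.4860
(r ∧ ¬p) ∨ r = a + b − a·b on (0.4860, 0.6000) = 0.7944
((t ∨ p) ∧ (¬t ∧ p)) ∧ ((r ∧ ¬p) ∨ r) = a·b on (0.0416, 0.7944) = 0.0331

0.033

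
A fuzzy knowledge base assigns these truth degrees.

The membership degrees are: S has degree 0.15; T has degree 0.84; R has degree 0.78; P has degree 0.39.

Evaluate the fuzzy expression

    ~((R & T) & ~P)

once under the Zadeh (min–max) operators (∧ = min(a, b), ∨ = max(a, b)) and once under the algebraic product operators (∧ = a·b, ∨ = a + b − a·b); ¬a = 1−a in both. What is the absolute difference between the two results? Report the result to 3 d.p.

0.210

Under Zadeh (min–max):
  R & T = min(a, b) on (0.78, 0.84) = 0.78
  ~P = 1 − 0.39 = 0.61
  (R & T) & ~P = min(a, b) on (0.78, 0.61) = 0.61
  ~((R & T) & ~P) = 1 − 0.61 = 0.39
  → value = 0.3900
Under algebraic product:
  R & T = a·b on (0.7800, 0.8400) = 0.6552
  ~P = 1 − 0.3900 = 0.6100
  (R & T) & ~P = a·b on (0.6552, 0.6100) = 0.3997
  ~((R & T) & ~P) = 1 − 0.3997 = 0.6003
  → value = 0.6003
|0.3900 − 0.6003| = 0.210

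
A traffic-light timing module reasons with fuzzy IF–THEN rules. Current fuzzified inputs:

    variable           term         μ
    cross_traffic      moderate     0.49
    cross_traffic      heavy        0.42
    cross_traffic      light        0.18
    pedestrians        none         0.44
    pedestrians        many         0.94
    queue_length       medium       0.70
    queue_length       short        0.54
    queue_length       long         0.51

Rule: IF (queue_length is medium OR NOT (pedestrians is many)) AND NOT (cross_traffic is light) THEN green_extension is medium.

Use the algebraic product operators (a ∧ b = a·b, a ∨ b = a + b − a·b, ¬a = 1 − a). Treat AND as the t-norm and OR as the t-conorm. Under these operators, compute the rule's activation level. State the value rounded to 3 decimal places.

firing strength: (medium=0.70 OR ¬many=1−0.94=0.06) = 0.7180; AND[a·b] with ¬light=1−0.18=0.82 → w = 0.5888

0.589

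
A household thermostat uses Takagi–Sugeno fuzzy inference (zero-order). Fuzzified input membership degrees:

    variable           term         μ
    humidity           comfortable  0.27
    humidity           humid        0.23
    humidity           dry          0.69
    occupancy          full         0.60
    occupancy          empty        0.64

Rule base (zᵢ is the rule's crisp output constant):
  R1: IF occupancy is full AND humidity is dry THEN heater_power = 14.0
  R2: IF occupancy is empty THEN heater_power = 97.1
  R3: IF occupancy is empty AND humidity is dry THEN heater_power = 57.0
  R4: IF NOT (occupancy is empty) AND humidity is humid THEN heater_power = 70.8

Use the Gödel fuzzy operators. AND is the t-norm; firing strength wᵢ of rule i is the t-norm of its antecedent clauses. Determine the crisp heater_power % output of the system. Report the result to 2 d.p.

R1 (z=14.0): full=0.60, dry=0.69; AND[min(a, b)] → w = 0.60
R2 (z=97.1): empty=0.64 → w = 0.64
R3 (z=57.0): empty=0.64, dry=0.69; AND[min(a, b)] → w = 0.64
R4 (z=70.8): ¬empty=1−0.64=0.36, humid=0.23; AND[min(a, b)] → w = 0.23
Weighted average = (0.60·14.0 + 0.64·97.1 + 0.64·57.0 + 0.23·70.8) / (0.60 + 0.64 + 0.64 + 0.23)
  = 123.3080 / 2.1100 = 58.44

58.44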